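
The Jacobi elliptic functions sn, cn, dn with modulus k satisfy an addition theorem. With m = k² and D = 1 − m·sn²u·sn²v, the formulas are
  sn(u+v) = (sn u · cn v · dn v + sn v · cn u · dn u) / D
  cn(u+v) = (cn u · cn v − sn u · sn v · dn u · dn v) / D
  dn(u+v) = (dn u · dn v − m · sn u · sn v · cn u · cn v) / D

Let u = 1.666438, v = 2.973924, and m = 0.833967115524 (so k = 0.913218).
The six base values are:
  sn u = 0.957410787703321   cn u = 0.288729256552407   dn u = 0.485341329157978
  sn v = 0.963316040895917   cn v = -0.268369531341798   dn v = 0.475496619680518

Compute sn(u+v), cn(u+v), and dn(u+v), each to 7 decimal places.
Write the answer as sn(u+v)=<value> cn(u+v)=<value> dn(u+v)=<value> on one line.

m = k² = 0.833967115524
D = 1 − m·sn²u·sn²v = 0.2906131337160425
sn(u+v) = (sn u·cn v·dn v + sn v·cn u·dn u)/D = 0.01281758924660042/0.2906131337160425 = 0.0441053337222001
cn(u+v) = (cn u·cn v − sn u·sn v·dn u·dn v)/D = -0.2903303340923298/0.2906131337160425 = -0.9990268862934838
dn(u+v) = (dn u·dn v − m·sn u·sn v·cn u·cn v)/D = 0.2903773071977107/0.2906131337160425 = 0.9991885207825388

sn(u+v)=0.0441053 cn(u+v)=-0.9990269 dn(u+v)=0.9991885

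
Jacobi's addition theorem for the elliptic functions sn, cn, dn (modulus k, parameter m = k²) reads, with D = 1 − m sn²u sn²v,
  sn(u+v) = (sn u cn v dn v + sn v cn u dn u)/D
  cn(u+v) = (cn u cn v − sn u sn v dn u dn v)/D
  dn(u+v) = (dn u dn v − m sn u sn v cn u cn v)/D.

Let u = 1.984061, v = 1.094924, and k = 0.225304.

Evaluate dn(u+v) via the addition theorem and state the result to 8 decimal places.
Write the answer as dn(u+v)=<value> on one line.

sn u = 0.9275000062144282, cn u = -0.3738231379572909, dn u = 0.9779221667403481
sn v = 0.8848632060098619, cn v = 0.4658509489632373, dn v = 0.9799256638154735
m = k² = 0.050761892416
D = 1 − m·sn²u·sn²v = 0.9658085183874972
dn(u+v) = (dn u·dn v − m·sn u·sn v·cn u·cn v)/D = 0.96554608868961/0.9658085183874972 = 0.9997282797853914

dn(u+v)=0.99972828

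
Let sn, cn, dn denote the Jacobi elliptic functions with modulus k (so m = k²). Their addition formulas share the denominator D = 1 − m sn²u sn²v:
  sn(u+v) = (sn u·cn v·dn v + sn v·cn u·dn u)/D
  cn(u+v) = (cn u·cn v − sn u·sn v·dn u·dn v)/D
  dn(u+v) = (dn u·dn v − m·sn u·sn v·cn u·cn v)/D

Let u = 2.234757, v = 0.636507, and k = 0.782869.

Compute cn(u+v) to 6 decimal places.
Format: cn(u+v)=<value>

sn u = 0.9856040304575204, cn u = -0.1690700894478124, dn u = 0.6361094461301222
sn v = 0.5748529355444471, cn v = 0.8182567460741963, dn v = 0.8930111479089855
m = k² = 0.612883871161
D = 1 − m·sn²u·sn²v = 0.8032581997466574
cn(u+v) = (cn u·cn v − sn u·sn v·dn u·dn v)/D = -0.4601886179235613/0.8032581997466574 = -0.57290248399419

cn(u+v)=-0.572902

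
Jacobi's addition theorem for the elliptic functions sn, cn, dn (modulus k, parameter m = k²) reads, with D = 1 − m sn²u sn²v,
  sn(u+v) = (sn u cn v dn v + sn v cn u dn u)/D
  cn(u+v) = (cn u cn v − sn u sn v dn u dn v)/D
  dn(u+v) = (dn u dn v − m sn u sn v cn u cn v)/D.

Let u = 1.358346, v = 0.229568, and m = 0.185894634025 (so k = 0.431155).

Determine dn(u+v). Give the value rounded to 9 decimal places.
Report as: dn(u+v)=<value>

dn(u+v)=0.902628207

sn u = 0.9647816066923915, cn u = 0.2630521837735768, dn u = 0.9093781474071223
sn v = 0.2271958507314343, cn v = 0.9738490875954137, dn v = 0.9951906848551442
m = k² = 0.185894634025
D = 1 − m·sn²u·sn²v = 0.9910684738255486
dn(u+v) = (dn u·dn v − m·sn u·sn v·cn u·cn v)/D = 0.8945663597893497/0.9910684738255486 = 0.902628207248185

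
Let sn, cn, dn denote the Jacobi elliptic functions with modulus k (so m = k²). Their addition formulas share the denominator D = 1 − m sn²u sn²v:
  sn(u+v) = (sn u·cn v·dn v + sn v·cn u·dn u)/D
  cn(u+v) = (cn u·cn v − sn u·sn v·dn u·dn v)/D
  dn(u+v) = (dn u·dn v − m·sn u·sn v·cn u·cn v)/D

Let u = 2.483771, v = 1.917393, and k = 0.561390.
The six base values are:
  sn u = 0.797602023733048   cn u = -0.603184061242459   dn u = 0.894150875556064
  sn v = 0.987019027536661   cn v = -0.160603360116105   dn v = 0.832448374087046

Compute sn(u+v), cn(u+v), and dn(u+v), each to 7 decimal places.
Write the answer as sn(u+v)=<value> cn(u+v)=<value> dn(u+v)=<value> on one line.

sn(u+v)=-0.7940712 cn(u+v)=-0.6078247 dn(u+v)=0.8951407

m = k² = 0.3151587321
D = 1 − m·sn²u·sn²v = 0.8046772235343604
sn(u+v) = (sn u·cn v·dn v + sn v·cn u·dn u)/D = -0.6389710402601068/0.8046772235343604 = -0.7940712394636608
cn(u+v) = (cn u·cn v − sn u·sn v·dn u·dn v)/D = -0.4891026924725358/0.8046772235343604 = -0.6078247005976686
dn(u+v) = (dn u·dn v − m·sn u·sn v·cn u·cn v)/D = 0.7202993609313426/0.8046772235343604 = 0.8951407345265629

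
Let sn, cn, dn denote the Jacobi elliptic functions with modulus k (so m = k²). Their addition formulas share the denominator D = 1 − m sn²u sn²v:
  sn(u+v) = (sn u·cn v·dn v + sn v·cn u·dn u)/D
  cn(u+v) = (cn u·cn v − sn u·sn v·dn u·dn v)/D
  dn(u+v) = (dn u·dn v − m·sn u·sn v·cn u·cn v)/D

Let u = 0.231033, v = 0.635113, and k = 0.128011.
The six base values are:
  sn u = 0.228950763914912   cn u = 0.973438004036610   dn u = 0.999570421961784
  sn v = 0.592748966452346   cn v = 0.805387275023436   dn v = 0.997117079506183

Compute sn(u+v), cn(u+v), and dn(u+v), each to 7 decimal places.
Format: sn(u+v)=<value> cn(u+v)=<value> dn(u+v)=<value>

m = k² = 0.016386816121
D = 1 − m·sn²u·sn²v = 0.9996981992010797
sn(u+v) = (sn u·cn v·dn v + sn v·cn u·dn u)/D = 0.7606189409230516/0.9996981992010797 = 0.7608485656280155
cn(u+v) = (cn u·cn v − sn u·sn v·dn u·dn v)/D = 0.6487336249917811/0.9996981992010797 = 0.648929472425002
dn(u+v) = (dn u·dn v − m·sn u·sn v·cn u·cn v)/D = 0.9949452455591393/0.9996981992010797 = 0.9952456114798058

sn(u+v)=0.7608486 cn(u+v)=0.6489295 dn(u+v)=0.9952456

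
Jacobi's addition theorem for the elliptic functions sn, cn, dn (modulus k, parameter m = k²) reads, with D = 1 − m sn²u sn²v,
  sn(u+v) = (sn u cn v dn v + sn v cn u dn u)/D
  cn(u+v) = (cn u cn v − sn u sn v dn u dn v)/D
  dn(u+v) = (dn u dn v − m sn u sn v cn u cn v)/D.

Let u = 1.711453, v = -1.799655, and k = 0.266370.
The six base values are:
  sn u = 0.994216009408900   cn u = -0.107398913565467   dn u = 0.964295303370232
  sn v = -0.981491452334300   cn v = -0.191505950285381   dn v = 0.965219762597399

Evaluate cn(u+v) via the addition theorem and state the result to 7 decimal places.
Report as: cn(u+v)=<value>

cn(u+v)=0.9961134

m = k² = 0.0709529769
D = 1 − m·sn²u·sn²v = 0.9324375843457991
cn(u+v) = (cn u·cn v − sn u·sn v·dn u·dn v)/D = 0.9288136081513043/0.9324375843457991 = 0.9961134383090774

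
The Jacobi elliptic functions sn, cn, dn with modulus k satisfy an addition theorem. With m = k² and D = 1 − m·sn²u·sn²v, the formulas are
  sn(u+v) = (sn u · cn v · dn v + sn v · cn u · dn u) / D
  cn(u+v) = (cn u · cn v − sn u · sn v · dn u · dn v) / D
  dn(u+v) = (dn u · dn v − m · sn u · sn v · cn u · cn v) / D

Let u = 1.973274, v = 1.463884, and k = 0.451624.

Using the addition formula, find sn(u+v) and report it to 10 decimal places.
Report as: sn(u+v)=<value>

sn(u+v)=-0.1136064780

sn u = 0.9613428490500843, cn u = -0.2753541838800836, dn u = 0.9008331233512944
sn v = 0.9844358404705304, cn v = 0.1757443484072258, dn v = 0.8957317776880988
m = k² = 0.203964237376
D = 1 − m·sn²u·sn²v = 0.8173223316883802
sn(u+v) = (sn u·cn v·dn v + sn v·cn u·dn u)/D = -0.09285311147312914/0.8173223316883802 = -0.1136064779746299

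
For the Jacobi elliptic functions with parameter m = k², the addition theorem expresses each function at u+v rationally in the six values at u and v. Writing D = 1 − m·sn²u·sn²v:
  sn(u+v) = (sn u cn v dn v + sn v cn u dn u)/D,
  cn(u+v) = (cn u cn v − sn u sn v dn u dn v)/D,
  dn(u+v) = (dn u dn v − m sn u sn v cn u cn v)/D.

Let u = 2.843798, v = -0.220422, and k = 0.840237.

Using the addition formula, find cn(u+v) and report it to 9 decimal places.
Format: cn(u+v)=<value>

cn(u+v)=-0.297636917

sn u = 0.905046864541568, cn u = -0.4253118538008042, dn u = 0.6493919642864672
sn v = -0.2174255117061135, cn v = 0.9760769164667991, dn v = 0.9831707603520637
m = k² = 0.705998216169
D = 1 − m·sn²u·sn²v = 0.9726619998404269
cn(u+v) = (cn u·cn v − sn u·sn v·dn u·dn v)/D = -0.2895001187482887/0.9726619998404269 = -0.2976369168280281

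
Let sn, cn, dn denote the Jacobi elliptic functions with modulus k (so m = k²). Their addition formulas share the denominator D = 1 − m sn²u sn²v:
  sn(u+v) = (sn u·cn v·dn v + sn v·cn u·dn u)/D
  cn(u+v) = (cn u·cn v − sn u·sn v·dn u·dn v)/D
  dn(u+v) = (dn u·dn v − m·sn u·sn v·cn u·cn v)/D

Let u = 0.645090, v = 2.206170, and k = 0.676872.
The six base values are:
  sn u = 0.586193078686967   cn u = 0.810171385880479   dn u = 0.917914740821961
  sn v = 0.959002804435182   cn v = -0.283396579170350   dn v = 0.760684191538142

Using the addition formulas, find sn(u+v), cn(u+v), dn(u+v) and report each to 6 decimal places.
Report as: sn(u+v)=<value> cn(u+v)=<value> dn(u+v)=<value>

m = k² = 0.458155704384
D = 1 − m·sn²u·sn²v = 0.8552114478652884
sn(u+v) = (sn u·cn v·dn v + sn v·cn u·dn u)/D = 0.5868111972419126/0.8552114478652884 = 0.6861591933862258
cn(u+v) = (cn u·cn v − sn u·sn v·dn u·dn v)/D = -0.6221247779596598/0.8552114478652884 = -0.7274514151003928
dn(u+v) = (dn u·dn v − m·sn u·sn v·cn u·cn v)/D = 0.7573783094131247/0.8552114478652884 = 0.885603567753487

sn(u+v)=0.686159 cn(u+v)=-0.727451 dn(u+v)=0.885604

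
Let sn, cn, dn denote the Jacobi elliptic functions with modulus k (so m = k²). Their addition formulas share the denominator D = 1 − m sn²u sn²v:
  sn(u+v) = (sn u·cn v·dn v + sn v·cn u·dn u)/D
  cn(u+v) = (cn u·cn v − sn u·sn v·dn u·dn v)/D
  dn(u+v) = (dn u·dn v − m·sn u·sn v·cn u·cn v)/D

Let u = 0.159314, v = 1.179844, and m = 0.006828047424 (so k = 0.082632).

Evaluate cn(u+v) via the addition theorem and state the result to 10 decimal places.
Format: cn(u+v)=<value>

sn u = 0.1586364109989062, cn u = 0.9873370696501707, dn u = 0.9999140806580145
sn v = 0.9240073616729748, cn v = 0.3823746795672386, dn v = 0.9970808814187854
m = k² = 0.006828047424
D = 1 − m·sn²u·sn²v = 0.9998532922207761
cn(u+v) = (cn u·cn v − sn u·sn v·dn u·dn v)/D = 0.2313919293757849/0.9998532922207761 = 0.2314258813528931

cn(u+v)=0.2314258814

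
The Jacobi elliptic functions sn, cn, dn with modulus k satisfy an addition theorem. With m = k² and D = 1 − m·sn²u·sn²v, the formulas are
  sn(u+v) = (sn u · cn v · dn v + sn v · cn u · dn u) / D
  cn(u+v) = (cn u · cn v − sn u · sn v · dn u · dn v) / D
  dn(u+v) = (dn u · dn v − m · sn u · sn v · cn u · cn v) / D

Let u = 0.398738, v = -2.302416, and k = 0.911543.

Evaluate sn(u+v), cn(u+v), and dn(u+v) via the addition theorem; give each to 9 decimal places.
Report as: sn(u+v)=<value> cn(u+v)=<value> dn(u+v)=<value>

sn(u+v)=-0.983585343 cn(u+v)=0.180443546 dn(u+v)=0.442881140

sn u = 0.3804494892473781, cn u = 0.9248017009777875, dn u = 0.9379405560486243
sn v = -0.9999163193560405, cn v = 0.01293654843722864, dn v = 0.4113738149269927
m = k² = 0.830910640849
D = 1 − m·sn²u·sn²v = 0.8797526139645591
sn(u+v) = (sn u·cn v·dn v + sn v·cn u·dn u)/D = -0.8653117764642439/0.8797526139645591 = -0.9835853428894763
cn(u+v) = (cn u·cn v − sn u·sn v·dn u·dn v)/D = 0.1587456811688711/0.8797526139645591 = 0.180443545888988
dn(u+v) = (dn u·dn v − m·sn u·sn v·cn u·cn v)/D = 0.389625840723601/0.8797526139645591 = 0.4428811401511756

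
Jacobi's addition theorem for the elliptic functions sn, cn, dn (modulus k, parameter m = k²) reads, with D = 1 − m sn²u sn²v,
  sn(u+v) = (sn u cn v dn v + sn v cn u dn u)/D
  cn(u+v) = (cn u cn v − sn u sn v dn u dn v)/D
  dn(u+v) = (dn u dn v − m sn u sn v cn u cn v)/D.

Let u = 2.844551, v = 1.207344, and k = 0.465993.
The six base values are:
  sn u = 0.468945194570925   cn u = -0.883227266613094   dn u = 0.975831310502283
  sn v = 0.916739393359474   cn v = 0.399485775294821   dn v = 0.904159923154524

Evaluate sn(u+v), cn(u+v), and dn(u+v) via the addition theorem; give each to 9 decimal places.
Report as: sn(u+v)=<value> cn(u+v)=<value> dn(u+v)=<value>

m = k² = 0.217149476049
D = 1 − m·sn²u·sn²v = 0.9598676350126601
sn(u+v) = (sn u·cn v·dn v + sn v·cn u·dn u)/D = -0.6207375526243221/0.9598676350126601 = -0.6466907831683844
cn(u+v) = (cn u·cn v − sn u·sn v·dn u·dn v)/D = -0.7321412210132443/0.9598676350126601 = -0.7627522736544688
dn(u+v) = (dn u·dn v − m·sn u·sn v·cn u·cn v)/D = 0.9152458154288362/0.9598676350126601 = 0.9535125282318375

sn(u+v)=-0.646690783 cn(u+v)=-0.762752274 dn(u+v)=0.953512528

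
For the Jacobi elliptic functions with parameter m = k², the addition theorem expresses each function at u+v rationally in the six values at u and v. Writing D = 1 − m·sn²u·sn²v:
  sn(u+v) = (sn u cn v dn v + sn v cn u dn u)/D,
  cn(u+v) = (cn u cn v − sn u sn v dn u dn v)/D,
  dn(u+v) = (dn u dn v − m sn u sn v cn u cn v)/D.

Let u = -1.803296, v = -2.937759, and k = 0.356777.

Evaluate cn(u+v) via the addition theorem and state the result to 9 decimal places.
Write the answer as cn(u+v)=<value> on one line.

cn(u+v)=-0.124051200

sn u = -0.9860973723592386, cn u = -0.1661685055183598, dn u = 0.9360688518794606
sn v = -0.3060460204469703, cn v = -0.9520167190593727, dn v = 0.9940208772279913
m = k² = 0.127289827729
D = 1 − m·sn²u·sn²v = 0.988406707983443
cn(u+v) = (cn u·cn v − sn u·sn v·dn u·dn v)/D = -0.1226130385774504/0.988406707983443 = -0.1240512003683248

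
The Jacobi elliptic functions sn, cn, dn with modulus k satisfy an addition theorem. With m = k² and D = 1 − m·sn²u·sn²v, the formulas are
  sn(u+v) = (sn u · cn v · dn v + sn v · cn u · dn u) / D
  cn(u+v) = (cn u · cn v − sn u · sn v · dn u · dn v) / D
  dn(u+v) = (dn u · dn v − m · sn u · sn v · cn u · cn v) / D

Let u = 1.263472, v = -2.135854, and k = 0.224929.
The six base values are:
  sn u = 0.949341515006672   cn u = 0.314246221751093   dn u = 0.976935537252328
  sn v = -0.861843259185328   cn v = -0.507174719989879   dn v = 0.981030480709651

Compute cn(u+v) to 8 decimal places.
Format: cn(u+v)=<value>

m = k² = 0.050593055041
D = 1 − m·sn²u·sn²v = 0.9661317755285295
cn(u+v) = (cn u·cn v − sn u·sn v·dn u·dn v)/D = 0.6247723048487012/0.9661317755285295 = 0.6466740052172644

cn(u+v)=0.64667401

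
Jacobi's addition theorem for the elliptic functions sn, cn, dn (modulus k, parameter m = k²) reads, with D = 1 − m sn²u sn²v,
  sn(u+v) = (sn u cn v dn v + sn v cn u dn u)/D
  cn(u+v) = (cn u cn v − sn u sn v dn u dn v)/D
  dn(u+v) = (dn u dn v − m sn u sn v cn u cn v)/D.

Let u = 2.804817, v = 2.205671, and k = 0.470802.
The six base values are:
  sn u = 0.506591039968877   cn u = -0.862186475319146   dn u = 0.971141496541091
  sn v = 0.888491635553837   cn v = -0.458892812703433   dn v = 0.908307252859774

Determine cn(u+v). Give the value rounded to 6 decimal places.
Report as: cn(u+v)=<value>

cn(u+v)=-0.001446

m = k² = 0.221654523204
D = 1 − m·sn²u·sn²v = 0.9550946284822921
cn(u+v) = (cn u·cn v − sn u·sn v·dn u·dn v)/D = -0.001381399383561003/0.9550946284822921 = -0.001446348186206572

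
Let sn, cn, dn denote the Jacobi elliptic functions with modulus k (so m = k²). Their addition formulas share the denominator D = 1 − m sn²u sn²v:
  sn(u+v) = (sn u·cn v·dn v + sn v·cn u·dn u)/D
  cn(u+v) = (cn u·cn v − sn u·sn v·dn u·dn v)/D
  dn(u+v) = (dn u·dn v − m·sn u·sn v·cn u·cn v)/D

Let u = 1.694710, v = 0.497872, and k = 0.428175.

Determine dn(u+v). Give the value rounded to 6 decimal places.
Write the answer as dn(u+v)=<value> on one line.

sn u = 0.9992311420088511, cn u = -0.03920618369195397, dn u = 0.9038517446794074
sn v = 0.4744069234318453, cn v = 0.8803056690717896, dn v = 0.9791519465479123
m = k² = 0.183333830625
D = 1 − m·sn²u·sn²v = 0.9588019584522174
dn(u+v) = (dn u·dn v − m·sn u·sn v·cn u·cn v)/D = 0.8880076868697214/0.9588019584522174 = 0.9261638225095219

dn(u+v)=0.926164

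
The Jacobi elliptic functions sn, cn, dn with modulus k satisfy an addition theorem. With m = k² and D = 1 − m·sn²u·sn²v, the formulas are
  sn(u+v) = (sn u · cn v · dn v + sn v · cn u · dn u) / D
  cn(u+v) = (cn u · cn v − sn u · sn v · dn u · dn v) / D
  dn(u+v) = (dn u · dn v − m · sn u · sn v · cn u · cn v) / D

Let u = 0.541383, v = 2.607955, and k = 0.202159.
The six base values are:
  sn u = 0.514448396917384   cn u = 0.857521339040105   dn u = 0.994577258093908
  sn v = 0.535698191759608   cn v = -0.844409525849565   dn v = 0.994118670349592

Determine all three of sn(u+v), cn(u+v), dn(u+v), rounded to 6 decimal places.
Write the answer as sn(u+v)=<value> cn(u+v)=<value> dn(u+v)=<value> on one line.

m = k² = 0.040868261281
D = 1 − m·sn²u·sn²v = 0.9968960825777713
sn(u+v) = (sn u·cn v·dn v + sn v·cn u·dn u)/D = 0.02503132434208802/0.9968960825777713 = 0.02510926141605662
cn(u+v) = (cn u·cn v − sn u·sn v·dn u·dn v)/D = -0.9965817739957859/0.9968960825777713 = -0.9996847127925585
dn(u+v) = (dn u·dn v − m·sn u·sn v·cn u·cn v)/D = 0.9968832392747586/0.9968960825777713 = 0.9999871167083138

sn(u+v)=0.025109 cn(u+v)=-0.999685 dn(u+v)=0.999987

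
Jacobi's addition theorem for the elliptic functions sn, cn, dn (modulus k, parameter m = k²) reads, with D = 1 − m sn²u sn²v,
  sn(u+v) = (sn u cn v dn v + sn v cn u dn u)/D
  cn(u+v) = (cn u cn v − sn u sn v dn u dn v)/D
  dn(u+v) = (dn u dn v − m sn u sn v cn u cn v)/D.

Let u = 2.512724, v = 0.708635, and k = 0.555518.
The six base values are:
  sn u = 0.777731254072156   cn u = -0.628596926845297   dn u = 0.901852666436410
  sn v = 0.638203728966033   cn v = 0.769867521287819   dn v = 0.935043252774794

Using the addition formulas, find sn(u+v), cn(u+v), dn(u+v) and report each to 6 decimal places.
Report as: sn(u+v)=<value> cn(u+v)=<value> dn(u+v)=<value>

m = k² = 0.308600248324
D = 1 − m·sn²u·sn²v = 0.9239719152919271
sn(u+v) = (sn u·cn v·dn v + sn v·cn u·dn u)/D = 0.1980583262404698/0.9239719152919271 = 0.2143553531904633
cn(u+v) = (cn u·cn v − sn u·sn v·dn u·dn v)/D = -0.9024948751406048/0.9239719152919271 = -0.9767557435503473
dn(u+v) = (dn u·dn v − m·sn u·sn v·cn u·cn v)/D = 0.9173977366792156/0.9239719152919271 = 0.9928848718192539

sn(u+v)=0.214355 cn(u+v)=-0.976756 dn(u+v)=0.992885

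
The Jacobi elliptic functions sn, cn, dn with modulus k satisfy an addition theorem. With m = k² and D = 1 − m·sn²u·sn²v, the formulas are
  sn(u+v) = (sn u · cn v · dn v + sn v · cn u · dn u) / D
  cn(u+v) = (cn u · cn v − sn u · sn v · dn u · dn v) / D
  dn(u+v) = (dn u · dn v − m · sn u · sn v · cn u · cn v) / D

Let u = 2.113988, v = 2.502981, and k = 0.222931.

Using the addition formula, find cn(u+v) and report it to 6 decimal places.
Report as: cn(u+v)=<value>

sn u = 0.8722346800754543, cn u = -0.4890875820072208, dn u = 0.9809127979438664
sn v = 0.6260011408172892, cn v = -0.7798221410651614, dn v = 0.9902143127313871
m = k² = 0.049698230761
D = 1 − m·sn²u·sn²v = 0.9851830819766229
cn(u+v) = (cn u·cn v − sn u·sn v·dn u·dn v)/D = -0.14895539349521/0.9851830819766229 = -0.1511956470023351

cn(u+v)=-0.151196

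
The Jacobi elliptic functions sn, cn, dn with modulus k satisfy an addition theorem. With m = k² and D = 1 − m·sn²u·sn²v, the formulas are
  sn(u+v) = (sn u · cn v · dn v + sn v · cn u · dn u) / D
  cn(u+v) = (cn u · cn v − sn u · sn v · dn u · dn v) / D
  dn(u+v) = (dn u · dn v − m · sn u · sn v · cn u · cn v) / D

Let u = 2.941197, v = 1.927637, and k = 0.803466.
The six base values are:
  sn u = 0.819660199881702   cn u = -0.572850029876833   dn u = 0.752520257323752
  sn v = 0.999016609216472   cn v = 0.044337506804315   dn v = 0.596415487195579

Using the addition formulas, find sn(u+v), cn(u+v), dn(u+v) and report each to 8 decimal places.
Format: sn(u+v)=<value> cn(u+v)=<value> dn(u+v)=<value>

sn(u+v)=-0.72113246 cn(u+v)=-0.69279721 dn(u+v)=0.81503949

m = k² = 0.645557613156
D = 1 − m·sn²u·sn²v = 0.5671393375066854
sn(u+v) = (sn u·cn v·dn v + sn v·cn u·dn u)/D = -0.4089825839991095/0.5671393375066854 = -0.7211324571438116
cn(u+v) = (cn u·cn v − sn u·sn v·dn u·dn v)/D = -0.3929125527810652/0.5671393375066854 = -0.6927972136590394
dn(u+v) = (dn u·dn v − m·sn u·sn v·cn u·cn v)/D = 0.4622409562830974/0.5671393375066854 = 0.8150394897931913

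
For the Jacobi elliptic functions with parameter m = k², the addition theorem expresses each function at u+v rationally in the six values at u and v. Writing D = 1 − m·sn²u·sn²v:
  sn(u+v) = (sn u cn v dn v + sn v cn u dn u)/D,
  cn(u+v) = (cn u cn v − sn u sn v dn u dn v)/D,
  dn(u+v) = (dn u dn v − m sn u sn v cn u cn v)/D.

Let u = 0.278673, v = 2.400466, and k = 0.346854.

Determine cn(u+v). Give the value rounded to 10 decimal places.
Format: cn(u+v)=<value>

cn(u+v)=-0.8469590838

sn u = 0.2746694749663242, cn u = 0.9615387041204965, dn u = 0.9954514492607791
sn v = 0.7394256790065836, cn v = -0.6732381935286001, dn v = 0.9665514607182311
m = k² = 0.120307697316
D = 1 − m·sn²u·sn²v = 0.9950374686104471
cn(u+v) = (cn u·cn v − sn u·sn v·dn u·dn v)/D = -0.8427560227755261/0.9950374686104471 = -0.8469590838146232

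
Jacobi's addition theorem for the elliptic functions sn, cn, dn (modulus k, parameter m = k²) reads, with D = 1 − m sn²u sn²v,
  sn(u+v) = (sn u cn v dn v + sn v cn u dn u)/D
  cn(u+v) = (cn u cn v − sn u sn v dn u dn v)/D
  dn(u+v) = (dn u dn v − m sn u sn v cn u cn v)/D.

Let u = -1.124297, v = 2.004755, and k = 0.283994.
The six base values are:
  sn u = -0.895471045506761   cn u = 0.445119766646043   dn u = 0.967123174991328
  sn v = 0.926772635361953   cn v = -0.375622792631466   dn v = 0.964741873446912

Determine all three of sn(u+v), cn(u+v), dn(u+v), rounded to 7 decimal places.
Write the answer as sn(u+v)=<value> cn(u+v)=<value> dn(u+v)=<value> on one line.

sn(u+v)=0.7660127 cn(u+v)=0.6428255 dn(u+v)=0.9760507

m = k² = 0.080652592036
D = 1 − m·sn²u·sn²v = 0.9444520764738204
sn(u+v) = (sn u·cn v·dn v + sn v·cn u·dn u)/D = 0.7234622477331134/0.9444520764738204 = 0.7660126604138683
cn(u+v) = (cn u·cn v − sn u·sn v·dn u·dn v)/D = 0.6071178640599059/0.9444520764738204 = 0.6428254849379166
dn(u+v) = (dn u·dn v − m·sn u·sn v·cn u·cn v)/D = 0.9218331463573503/0.9444520764738204 = 0.9760507381158825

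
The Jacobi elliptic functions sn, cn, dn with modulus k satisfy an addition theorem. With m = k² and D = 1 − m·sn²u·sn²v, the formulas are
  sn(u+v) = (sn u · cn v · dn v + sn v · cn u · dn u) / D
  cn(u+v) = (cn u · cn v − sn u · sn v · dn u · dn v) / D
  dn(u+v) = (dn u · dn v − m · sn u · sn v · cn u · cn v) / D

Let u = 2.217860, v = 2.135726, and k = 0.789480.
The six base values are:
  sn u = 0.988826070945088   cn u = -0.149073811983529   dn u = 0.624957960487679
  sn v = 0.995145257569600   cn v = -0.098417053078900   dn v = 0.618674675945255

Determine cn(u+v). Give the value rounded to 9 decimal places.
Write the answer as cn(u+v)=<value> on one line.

m = k² = 0.6232786704
D = 1 − m·sn²u·sn²v = 0.3964753166164978
cn(u+v) = (cn u·cn v − sn u·sn v·dn u·dn v)/D = -0.3657978162854111/0.3964753166164978 = -0.9226244382805794

cn(u+v)=-0.922624438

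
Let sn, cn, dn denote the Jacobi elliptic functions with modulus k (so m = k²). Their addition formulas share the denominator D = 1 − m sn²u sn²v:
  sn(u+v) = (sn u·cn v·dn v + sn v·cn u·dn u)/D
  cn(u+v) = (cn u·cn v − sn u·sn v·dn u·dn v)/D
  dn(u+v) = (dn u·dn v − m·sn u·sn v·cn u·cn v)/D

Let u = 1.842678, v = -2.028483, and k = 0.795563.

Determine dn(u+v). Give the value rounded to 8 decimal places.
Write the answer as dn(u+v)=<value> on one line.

sn u = 0.9961723758212056, cn u = 0.08741051224386401, dn u = 0.6098486728827383
sn v = -0.9996812991919556, cn v = -0.02524480235382479, dn v = 0.6062036566092175
m = k² = 0.632920486969
D = 1 − m·sn²u·sn²v = 0.3723156821588036
dn(u+v) = (dn u·dn v − m·sn u·sn v·cn u·cn v)/D = 0.3683016436823367/0.3723156821588036 = 0.9892187230653509

dn(u+v)=0.98921872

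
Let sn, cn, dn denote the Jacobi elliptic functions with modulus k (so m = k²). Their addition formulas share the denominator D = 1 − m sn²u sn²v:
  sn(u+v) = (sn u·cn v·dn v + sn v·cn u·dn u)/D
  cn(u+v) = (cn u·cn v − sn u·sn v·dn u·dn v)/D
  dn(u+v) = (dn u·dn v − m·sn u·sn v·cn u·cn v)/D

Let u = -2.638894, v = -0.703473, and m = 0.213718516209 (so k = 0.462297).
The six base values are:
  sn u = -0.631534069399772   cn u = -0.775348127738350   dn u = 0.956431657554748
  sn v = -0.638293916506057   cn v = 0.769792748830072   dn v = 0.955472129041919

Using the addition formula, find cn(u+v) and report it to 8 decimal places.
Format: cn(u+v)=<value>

m = k² = 0.213718516209
D = 1 − m·sn²u·sn²v = 0.9652722113565345
cn(u+v) = (cn u·cn v − sn u·sn v·dn u·dn v)/D = -0.9652317785497695/0.9652722113565345 = -0.999958112534175

cn(u+v)=-0.99995811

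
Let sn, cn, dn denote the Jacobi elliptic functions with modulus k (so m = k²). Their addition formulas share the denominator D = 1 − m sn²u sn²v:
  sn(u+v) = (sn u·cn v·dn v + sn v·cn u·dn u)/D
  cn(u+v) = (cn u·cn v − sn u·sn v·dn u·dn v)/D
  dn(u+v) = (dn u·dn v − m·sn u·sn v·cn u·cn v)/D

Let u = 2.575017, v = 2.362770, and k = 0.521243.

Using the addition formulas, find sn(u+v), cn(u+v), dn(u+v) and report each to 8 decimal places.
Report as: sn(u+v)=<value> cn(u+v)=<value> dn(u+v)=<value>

sn u = 0.7163989886527313, cn u = -0.6976908262671538, dn u = 0.9276632086115669
sn v = 0.8374012200720597, cn v = -0.5465886905359695, dn v = 0.8997093393445445
m = k² = 0.271694265049
D = 1 − m·sn²u·sn²v = 0.9022183011997005
sn(u+v) = (sn u·cn v·dn v + sn v·cn u·dn u)/D = -0.8942887959837679/0.9022183011997005 = -0.9912111013427809
cn(u+v) = (cn u·cn v − sn u·sn v·dn u·dn v)/D = -0.119354146964302/0.9022183011997005 = -0.1322896540732925
dn(u+v) = (dn u·dn v − m·sn u·sn v·cn u·cn v)/D = 0.7724698756111892/0.9022183011997005 = 0.856189543688061

sn(u+v)=-0.99121110 cn(u+v)=-0.13228965 dn(u+v)=0.85618954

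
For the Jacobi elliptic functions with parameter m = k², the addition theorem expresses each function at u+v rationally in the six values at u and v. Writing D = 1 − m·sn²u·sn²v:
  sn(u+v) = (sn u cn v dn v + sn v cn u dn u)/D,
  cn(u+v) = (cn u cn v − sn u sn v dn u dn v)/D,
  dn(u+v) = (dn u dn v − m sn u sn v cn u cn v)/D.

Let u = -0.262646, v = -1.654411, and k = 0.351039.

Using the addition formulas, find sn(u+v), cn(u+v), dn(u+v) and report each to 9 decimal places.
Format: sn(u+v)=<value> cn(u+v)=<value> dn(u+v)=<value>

sn u = -0.2592824171947549, cn u = 0.9658015469720708, dn u = 0.9958492254882028
sn v = -0.9995636009240319, cn v = -0.02953993411947214, dn v = 0.9364182561829877
m = k² = 0.123228379521
D = 1 − m·sn²u·sn²v = 0.9917229088670217
sn(u+v) = (sn u·cn v·dn v + sn v·cn u·dn u)/D = -0.9542007959215144/0.9917229088670217 = -0.9621647210021862
cn(u+v) = (cn u·cn v − sn u·sn v·dn u·dn v)/D = -0.2702131918215973/0.9917229088670217 = -0.272468437913064
dn(u+v) = (dn u·dn v − m·sn u·sn v·cn u·cn v)/D = 0.9334425488805382/0.9917229088670217 = 0.941233222036723

sn(u+v)=-0.962164721 cn(u+v)=-0.272468438 dn(u+v)=0.941233222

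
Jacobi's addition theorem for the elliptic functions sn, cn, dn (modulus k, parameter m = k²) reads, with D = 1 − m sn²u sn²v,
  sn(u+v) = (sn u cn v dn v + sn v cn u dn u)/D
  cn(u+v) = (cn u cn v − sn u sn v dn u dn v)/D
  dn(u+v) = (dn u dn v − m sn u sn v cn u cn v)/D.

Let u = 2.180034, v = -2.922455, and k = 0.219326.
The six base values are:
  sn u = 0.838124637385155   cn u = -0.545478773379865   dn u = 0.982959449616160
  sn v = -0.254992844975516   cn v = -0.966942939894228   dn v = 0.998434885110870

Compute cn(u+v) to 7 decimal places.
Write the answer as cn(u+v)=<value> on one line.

m = k² = 0.048103894276
D = 1 − m·sn²u·sn²v = 0.9978028817080409
cn(u+v) = (cn u·cn v − sn u·sn v·dn u·dn v)/D = 0.7371920100294574/0.9978028817080409 = 0.7388152745836238

cn(u+v)=0.7388153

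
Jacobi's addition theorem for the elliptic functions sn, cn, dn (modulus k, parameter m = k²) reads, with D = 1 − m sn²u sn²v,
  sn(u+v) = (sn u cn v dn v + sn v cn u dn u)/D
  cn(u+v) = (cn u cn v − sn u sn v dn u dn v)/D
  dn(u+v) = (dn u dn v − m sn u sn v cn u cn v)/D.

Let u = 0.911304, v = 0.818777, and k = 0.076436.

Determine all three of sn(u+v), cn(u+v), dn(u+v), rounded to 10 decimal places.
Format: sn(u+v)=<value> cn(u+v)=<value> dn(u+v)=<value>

sn u = 0.7899210679537852, cn u = 0.6132085341894317, dn u = 0.9981755597079692
sn v = 0.7299917001368044, cn v = 0.6834560100923671, dn v = 0.9984420978436496
m = k² = 0.005842462096
D = 1 − m·sn²u·sn²v = 0.9980573295141233
sn(u+v) = (sn u·cn v·dn v + sn v·cn u·dn u)/D = 0.9858556801136603/0.9980573295141233 = 0.9877746006770943
cn(u+v) = (cn u·cn v − sn u·sn v·dn u·dn v)/D = -0.1555860243868185/0.9980573295141233 = -0.1558888650840942
dn(u+v) = (dn u·dn v − m·sn u·sn v·cn u·cn v)/D = 0.9952085597265965/0.9980573295141233 = 0.9971456852193915

sn(u+v)=0.9877746007 cn(u+v)=-0.1558888651 dn(u+v)=0.9971456852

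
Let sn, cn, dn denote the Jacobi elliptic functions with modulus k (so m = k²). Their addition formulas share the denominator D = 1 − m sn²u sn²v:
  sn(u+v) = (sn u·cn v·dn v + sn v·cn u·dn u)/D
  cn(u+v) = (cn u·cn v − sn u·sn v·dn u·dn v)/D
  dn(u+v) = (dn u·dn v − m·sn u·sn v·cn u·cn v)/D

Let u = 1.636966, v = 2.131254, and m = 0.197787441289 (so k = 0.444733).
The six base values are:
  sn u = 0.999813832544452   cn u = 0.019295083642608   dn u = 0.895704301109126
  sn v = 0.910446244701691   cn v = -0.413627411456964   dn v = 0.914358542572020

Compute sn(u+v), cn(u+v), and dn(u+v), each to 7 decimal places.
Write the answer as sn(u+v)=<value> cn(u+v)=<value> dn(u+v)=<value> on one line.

sn(u+v)=-0.4334325 cn(u+v)=-0.9011860 dn(u+v)=0.9812456

m = k² = 0.197787441289
D = 1 − m·sn²u·sn²v = 0.8361125824259003
sn(u+v) = (sn u·cn v·dn v + sn v·cn u·dn u)/D = -0.3623983882057682/0.8361125824259003 = -0.4334325255030897
cn(u+v) = (cn u·cn v − sn u·sn v·dn u·dn v)/D = -0.7534929719093399/0.8361125824259003 = -0.9011860217713175
dn(u+v) = (dn u·dn v − m·sn u·sn v·cn u·cn v)/D = 0.820431784614692/0.8361125824259003 = 0.9812455904374599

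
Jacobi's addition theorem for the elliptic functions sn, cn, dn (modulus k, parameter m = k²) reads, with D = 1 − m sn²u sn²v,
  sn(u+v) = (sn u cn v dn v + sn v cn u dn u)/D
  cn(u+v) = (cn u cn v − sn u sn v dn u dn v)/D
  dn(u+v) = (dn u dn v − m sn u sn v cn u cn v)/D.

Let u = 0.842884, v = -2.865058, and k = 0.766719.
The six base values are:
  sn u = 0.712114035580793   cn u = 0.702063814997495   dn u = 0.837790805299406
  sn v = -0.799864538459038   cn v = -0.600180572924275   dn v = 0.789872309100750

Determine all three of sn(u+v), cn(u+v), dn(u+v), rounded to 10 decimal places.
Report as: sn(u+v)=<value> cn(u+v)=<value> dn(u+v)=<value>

sn(u+v)=-0.9984913325 cn(u+v)=-0.0549095516 dn(u+v)=0.6433617968

m = k² = 0.587858024961
D = 1 − m·sn²u·sn²v = 0.8092764030939032
sn(u+v) = (sn u·cn v·dn v + sn v·cn u·dn u)/D = -0.8080554741107747/0.8092764030939032 = -0.9984913325305658
cn(u+v) = (cn u·cn v − sn u·sn v·dn u·dn v)/D = -0.04443700444693328/0.8092764030939032 = -0.05490955164026586
dn(u+v) = (dn u·dn v − m·sn u·sn v·cn u·cn v)/D = 0.5206575208052536/0.8092764030939032 = 0.6433617968036069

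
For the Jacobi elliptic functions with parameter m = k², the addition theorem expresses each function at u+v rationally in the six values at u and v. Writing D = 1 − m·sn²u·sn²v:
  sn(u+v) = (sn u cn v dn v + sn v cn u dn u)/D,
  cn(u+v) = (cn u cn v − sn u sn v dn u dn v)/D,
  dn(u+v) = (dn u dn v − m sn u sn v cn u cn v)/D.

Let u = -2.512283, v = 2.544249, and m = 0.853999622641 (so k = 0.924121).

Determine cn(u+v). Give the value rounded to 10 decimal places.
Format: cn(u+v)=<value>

cn(u+v)=0.9994892795

sn u = -0.999101169866381, cn u = -0.04238929548398791, dn u = 0.3841027058044666
sn v = 0.9985043014278779, cn v = -0.05467321126498411, dn v = 0.3854258928726188
m = k² = 0.853999622641
D = 1 − m·sn²u·sn²v = 0.1500830432442819
cn(u+v) = (cn u·cn v − sn u·sn v·dn u·dn v)/D = 0.1500063927524137/0.1500830432442819 = 0.9994892794668119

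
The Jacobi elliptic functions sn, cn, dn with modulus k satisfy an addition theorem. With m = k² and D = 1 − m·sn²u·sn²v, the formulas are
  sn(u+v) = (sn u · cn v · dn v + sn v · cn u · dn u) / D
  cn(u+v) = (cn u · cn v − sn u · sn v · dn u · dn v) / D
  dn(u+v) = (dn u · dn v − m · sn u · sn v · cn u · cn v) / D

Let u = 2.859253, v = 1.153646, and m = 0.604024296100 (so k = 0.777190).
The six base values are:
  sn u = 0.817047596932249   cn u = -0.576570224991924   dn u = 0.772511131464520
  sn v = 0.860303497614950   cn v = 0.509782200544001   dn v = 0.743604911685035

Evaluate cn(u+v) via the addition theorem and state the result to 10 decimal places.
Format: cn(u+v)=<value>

cn(u+v)=-0.9945026675

m = k² = 0.6040242961
D = 1 − m·sn²u·sn²v = 0.7015631145038628
cn(u+v) = (cn u·cn v − sn u·sn v·dn u·dn v)/D = -0.6977063887759038/0.7015631145038628 = -0.9945026674746341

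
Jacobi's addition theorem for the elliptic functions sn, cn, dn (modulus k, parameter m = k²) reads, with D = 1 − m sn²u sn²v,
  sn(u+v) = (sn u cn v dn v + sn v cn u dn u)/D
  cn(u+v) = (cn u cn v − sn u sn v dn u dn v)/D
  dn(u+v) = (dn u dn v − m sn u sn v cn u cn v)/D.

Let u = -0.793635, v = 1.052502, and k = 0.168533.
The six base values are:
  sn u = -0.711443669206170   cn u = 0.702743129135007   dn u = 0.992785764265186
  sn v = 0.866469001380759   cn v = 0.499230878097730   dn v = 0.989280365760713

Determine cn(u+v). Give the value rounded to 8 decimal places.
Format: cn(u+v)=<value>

cn(u+v)=0.96670137

m = k² = 0.028403372089
D = 1 − m·sn²u·sn²v = 0.989206631575738
cn(u+v) = (cn u·cn v − sn u·sn v·dn u·dn v)/D = 0.9562674025923107/0.989206631575738 = 0.966701366598243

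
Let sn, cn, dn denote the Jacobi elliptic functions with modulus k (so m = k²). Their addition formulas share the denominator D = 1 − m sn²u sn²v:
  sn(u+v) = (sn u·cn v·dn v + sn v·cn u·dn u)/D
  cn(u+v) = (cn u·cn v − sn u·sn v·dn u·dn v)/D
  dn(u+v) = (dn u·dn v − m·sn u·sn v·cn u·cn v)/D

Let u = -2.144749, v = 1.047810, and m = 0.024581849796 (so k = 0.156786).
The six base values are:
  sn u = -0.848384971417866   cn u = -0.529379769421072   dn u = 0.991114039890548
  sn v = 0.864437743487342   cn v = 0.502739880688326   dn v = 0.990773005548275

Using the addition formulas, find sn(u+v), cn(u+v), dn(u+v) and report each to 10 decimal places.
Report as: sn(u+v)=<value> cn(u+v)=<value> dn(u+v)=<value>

sn(u+v)=-0.8878696090 cn(u+v)=0.4600951612 dn(u+v)=0.9902635114

m = k² = 0.024581849796
D = 1 − m·sn²u·sn²v = 0.9867788894704571
sn(u+v) = (sn u·cn v·dn v + sn v·cn u·dn u)/D = -0.8761309867993733/0.9867788894704571 = -0.8878696090362638
cn(u+v) = (cn u·cn v − sn u·sn v·dn u·dn v)/D = 0.4540121922090915/0.9867788894704571 = 0.4600951611892828
dn(u+v) = (dn u·dn v − m·sn u·sn v·cn u·cn v)/D = 0.977171128028625/0.9867788894704571 = 0.9902635113657651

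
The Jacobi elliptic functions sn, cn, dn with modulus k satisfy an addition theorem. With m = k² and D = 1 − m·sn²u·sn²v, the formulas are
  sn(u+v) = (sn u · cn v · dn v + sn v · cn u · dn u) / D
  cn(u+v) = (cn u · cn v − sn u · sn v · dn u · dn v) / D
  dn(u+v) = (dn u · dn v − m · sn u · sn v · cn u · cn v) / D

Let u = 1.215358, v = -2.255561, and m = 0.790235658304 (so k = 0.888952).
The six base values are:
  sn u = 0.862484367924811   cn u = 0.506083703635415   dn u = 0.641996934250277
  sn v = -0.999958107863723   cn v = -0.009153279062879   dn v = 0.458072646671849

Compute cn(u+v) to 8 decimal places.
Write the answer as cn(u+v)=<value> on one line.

m = k² = 0.790235658304
D = 1 − m·sn²u·sn²v = 0.4122093142965743
cn(u+v) = (cn u·cn v − sn u·sn v·dn u·dn v)/D = 0.2489975170289188/0.4122093142965743 = 0.6040560181271675

cn(u+v)=0.60405602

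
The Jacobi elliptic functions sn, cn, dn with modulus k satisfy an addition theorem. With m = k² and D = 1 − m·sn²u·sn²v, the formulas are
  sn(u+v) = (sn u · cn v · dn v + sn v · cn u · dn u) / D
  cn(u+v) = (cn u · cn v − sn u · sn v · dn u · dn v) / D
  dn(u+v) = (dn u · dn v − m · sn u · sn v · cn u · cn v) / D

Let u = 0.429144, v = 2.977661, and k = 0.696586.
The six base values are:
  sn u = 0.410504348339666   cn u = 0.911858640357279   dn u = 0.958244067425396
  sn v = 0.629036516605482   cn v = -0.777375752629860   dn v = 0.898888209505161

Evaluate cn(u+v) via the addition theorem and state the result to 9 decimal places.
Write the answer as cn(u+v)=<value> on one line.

cn(u+v)=-0.962416262

m = k² = 0.485232055396
D = 1 − m·sn²u·sn²v = 0.9676453487811496
cn(u+v) = (cn u·cn v − sn u·sn v·dn u·dn v)/D = -0.9312776194444051/0.9676453487811496 = -0.9624162619263831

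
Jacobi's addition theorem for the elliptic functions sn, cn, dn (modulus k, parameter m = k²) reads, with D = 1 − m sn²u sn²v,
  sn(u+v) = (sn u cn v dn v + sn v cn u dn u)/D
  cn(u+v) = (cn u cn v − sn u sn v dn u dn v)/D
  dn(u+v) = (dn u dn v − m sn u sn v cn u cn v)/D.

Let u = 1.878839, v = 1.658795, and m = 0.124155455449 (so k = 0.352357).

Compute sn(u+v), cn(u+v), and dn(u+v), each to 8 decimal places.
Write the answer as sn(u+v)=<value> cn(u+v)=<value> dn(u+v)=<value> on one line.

sn(u+v)=-0.28649765 cn(u+v)=-0.95808094 dn(u+v)=0.99489156

sn u = 0.971459785795409, cn u = -0.2372043097887093, dn u = 0.9395904751952103
sn v = 0.9994477153229199, cn v = -0.03323047299987927, dn v = 0.9359389109298463
m = k² = 0.124155455449
D = 1 − m·sn²u·sn²v = 0.8829596474414876
sn(u+v) = (sn u·cn v·dn v + sn v·cn u·dn u)/D = -0.2529658634920873/0.8829596474414876 = -0.2864976493830665
cn(u+v) = (cn u·cn v − sn u·sn v·dn u·dn v)/D = -0.8459468132912959/0.8829596474414876 = -0.9580809448569455
dn(u+v) = (dn u·dn v − m·sn u·sn v·cn u·cn v)/D = 0.8784490974801718/0.8829596474414876 = 0.9948915559455227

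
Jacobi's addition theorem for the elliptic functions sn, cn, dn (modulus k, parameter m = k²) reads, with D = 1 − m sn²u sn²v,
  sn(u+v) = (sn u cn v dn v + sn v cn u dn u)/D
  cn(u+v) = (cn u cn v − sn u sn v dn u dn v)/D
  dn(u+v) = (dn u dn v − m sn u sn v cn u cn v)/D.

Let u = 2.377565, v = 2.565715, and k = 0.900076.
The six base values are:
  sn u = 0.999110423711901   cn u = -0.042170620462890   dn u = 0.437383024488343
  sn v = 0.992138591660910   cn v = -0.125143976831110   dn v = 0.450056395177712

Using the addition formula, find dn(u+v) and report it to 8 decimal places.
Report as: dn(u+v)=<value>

m = k² = 0.810136805776
D = 1 − m·sn²u·sn²v = 0.2039689116539076
dn(u+v) = (dn u·dn v − m·sn u·sn v·cn u·cn v)/D = 0.1926089962169545/0.2039689116539076 = 0.944305652538714

dn(u+v)=0.94430565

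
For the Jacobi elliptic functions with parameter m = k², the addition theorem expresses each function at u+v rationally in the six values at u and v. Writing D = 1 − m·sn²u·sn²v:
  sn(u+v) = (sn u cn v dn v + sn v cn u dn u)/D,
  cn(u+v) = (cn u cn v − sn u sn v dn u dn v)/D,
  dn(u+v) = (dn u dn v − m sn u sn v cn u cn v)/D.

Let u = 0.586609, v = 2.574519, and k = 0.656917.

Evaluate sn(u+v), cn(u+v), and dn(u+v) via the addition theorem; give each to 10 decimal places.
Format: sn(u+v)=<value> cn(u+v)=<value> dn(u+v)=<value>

sn(u+v)=0.4197213024 cn(u+v)=-0.9076530330 dn(u+v)=0.9612374037

sn u = 0.5422649978251219, cn u = 0.8402075173037436, dn u = 0.9344009343841906
sn v = 0.820981945599385, cn v = -0.5709541531505384, dn v = 0.8421028304243339
m = k² = 0.431539944889
D = 1 − m·sn²u·sn²v = 0.9144714006724661
sn(u+v) = (sn u·cn v·dn v + sn v·cn u·dn u)/D = 0.3838231272569321/0.9144714006724661 = 0.4197213023553101
cn(u+v) = (cn u·cn v − sn u·sn v·dn u·dn v)/D = -0.8300227404297854/0.9144714006724661 = -0.9076530330193154
dn(u+v) = (dn u·dn v − m·sn u·sn v·cn u·cn v)/D = 0.8790241149548421/0.9144714006724661 = 0.9612374037158981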